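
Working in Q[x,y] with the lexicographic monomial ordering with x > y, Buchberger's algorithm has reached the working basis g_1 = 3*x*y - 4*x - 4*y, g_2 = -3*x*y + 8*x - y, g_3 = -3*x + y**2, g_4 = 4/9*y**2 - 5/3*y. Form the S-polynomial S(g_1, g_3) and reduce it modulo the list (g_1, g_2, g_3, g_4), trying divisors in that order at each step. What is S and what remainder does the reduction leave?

S(g_1, g_3) = -4/3*x + 1/3*y**3 - 4/3*y; remainder on division = 27/16*y.

lcm(LM(g_1), LM(g_3)) = x*y.
S = (lcm/LT(g_1))·g_1 − (lcm/LT(g_3))·g_3 = -4/3*x + 1/3*y**3 - 4/3*y.
Reduce S modulo (g_1, g_2, g_3, g_4) in that order:
  leading term x: subtract (4/9)·g_3 from -4/3*x + 1/3*y**3 - 4/3*y → 1/3*y**3 - 4/9*y**2 - 4/3*y
  leading term y**3: subtract (3/4*y)·g_4 from 1/3*y**3 - 4/9*y**2 - 4/3*y → 29/36*y**2 - 4/3*y
  leading term y**2: subtract (29/16)·g_4 from 29/36*y**2 - 4/3*y → 27/16*y
  leading term y: no divisor's leading term divides it; move 27/16*y to the remainder.
The remainder 27/16*y is nonzero, so it would be added as the next basis element.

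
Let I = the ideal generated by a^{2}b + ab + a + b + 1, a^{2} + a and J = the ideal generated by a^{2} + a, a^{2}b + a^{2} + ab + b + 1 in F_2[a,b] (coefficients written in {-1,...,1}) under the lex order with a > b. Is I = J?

Yes, the ideals are equal.

Two ideals are equal iff their reduced Gröbner bases coincide (the reduced basis is unique for a fixed ordering).
Buchberger on the first generating set:
f_1 = a^{2}b + ab + a + b + 1, LT = a^{2}b.
f_2 = a^{2} + a, LT = a^{2}.

S(f_1,f_2): lcm = a^{2}b. S = a + b + 1.
  leading term a: no divisor's leading term divides it; move a to the remainder.
  leading term b: no divisor's leading term divides it; move b to the remainder.
  leading term 1: no divisor's leading term divides it; move 1 to the remainder.
  remainder a + b + 1 ≠ 0; add g_3 = a + b + 1 to the basis.

S(f_1,g_3): lcm = a^{2}b. S = ab^{2} + a + b + 1.
  leading term ab^{2}: subtract (b^{2})·g_3 from ab^{2} + a + b + 1 → a + b^{3} + b^{2} + b + 1
  leading term a: subtract (1)·g_3 from a + b^{3} + b^{2} + b + 1 → b^{3} + b^{2}
  leading term b^{3}: no divisor's leading term divides it; move b^{3} to the remainder.
  leading term b^{2}: no divisor's leading term divides it; move b^{2} to the remainder.
  remainder b^{3} + b^{2} ≠ 0; add g_4 = b^{3} + b^{2} to the basis.

S(f_2,g_3): lcm = a^{2}. S = ab.
  leading term ab: subtract (b)·g_3 from ab → b^{2} + b
  leading term b^{2}: no divisor's leading term divides it; move b^{2} to the remainder.
  leading term b: no divisor's leading term divides it; move b to the remainder.
  remainder b^{2} + b ≠ 0; add g_5 = b^{2} + b to the basis.

The other S-polynomials (S(f_1,g_4), S(f_2,g_4), S(g_3,g_4), S(f_1,g_5), S(f_2,g_5), S(g_3,g_5), S(g_4,g_5)) all reduce to 0 modulo the current basis, so we have a Gröbner basis.
Inter-reduce: drop elements whose leading term is divisible by another's, tail-reduce, and make monic.
Reduced Gröbner basis: {a + b + 1, b^{2} + b}.

Buchberger on the second generating set:
h_1 = a^{2} + a, LT = a^{2}.
h_2 = a^{2}b + a^{2} + ab + b + 1, LT = a^{2}b.

S(h_1,h_2): lcm = a^{2}b. S = a^{2} + b + 1.
  leading term a^{2}: subtract (1)·h_1 from a^{2} + b + 1 → a + b + 1
  leading term a: no divisor's leading term divides it; move a to the remainder.
  leading term b: no divisor's leading term divides it; move b to the remainder.
  leading term 1: no divisor's leading term divides it; move 1 to the remainder.
  remainder a + b + 1 ≠ 0; add k_3 = a + b + 1 to the basis.

S(h_1,k_3): lcm = a^{2}. S = ab.
  leading term ab: subtract (b)·k_3 from ab → b^{2} + b
  leading term b^{2}: no divisor's leading term divides it; move b^{2} to the remainder.
  leading term b: no divisor's leading term divides it; move b to the remainder.
  remainder b^{2} + b ≠ 0; add k_4 = b^{2} + b to the basis.

The other S-polynomials (S(h_2,k_3), S(h_1,k_4), S(h_2,k_4), S(k_3,k_4)) all reduce to 0 modulo the current basis, so we have a Gröbner basis.
Inter-reduce: drop elements whose leading term is divisible by another's, tail-reduce, and make monic.
Reduced Gröbner basis: {a + b + 1, b^{2} + b}.

These coincide, so the ideals are equal.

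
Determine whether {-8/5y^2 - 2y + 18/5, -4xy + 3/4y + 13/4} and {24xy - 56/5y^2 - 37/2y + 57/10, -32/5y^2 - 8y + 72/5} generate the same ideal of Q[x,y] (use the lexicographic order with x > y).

Two ideals are equal iff their reduced Gröbner bases coincide (the reduced basis is unique for a fixed ordering).
Buchberger on the first generating set:
f_1 = -8/5y^2 - 2y + 18/5, LT = y^2.
f_2 = -4xy + 3/4y + 13/4, LT = xy.

S(f_1,f_2): lcm = xy^2. S = 5/4xy - 9/4x + 3/16y^2 + 13/16y.
  leading term xy: subtract (-5/16)·f_2 from 5/4xy - 9/4x + 3/16y^2 + 13/16y → -9/4x + 3/16y^2 + 67/64y + 65/64
  leading term x: no divisor's leading term divides it; move -9/4x to the remainder.
  leading term y^2: subtract (-15/128)·f_1 from 3/16y^2 + 67/64y + 65/64 → 13/16y + 23/16
  leading term y: no divisor's leading term divides it; move 13/16y to the remainder.
  leading term 1: no divisor's leading term divides it; move 23/16 to the remainder.
  remainder -9/4x + 13/16y + 23/16 ≠ 0; add g_3 = -9/4x + 13/16y + 23/16 to the basis.

S(f_1,g_3): leading monomials are coprime, so the S-polynomial reduces to 0 (Buchberger's first criterion).
S(f_2,g_3): lcm = xy. S = 13/36y^2 + 65/144y - 13/16.
  leading term y^2: subtract (-65/288)·f_1 from 13/36y^2 + 65/144y - 13/16 → 0
  remainder 0.

Every S-polynomial of the final basis reduces to 0, so we have a Gröbner basis.
Inter-reduce: drop elements whose leading term is divisible by another's, tail-reduce, and make monic.
Reduced Gröbner basis: {x - 13/36y - 23/36, y^2 + 5/4y - 9/4}.

Buchberger on the second generating set:
h_1 = 24xy - 56/5y^2 - 37/2y + 57/10, LT = xy.
h_2 = -32/5y^2 - 8y + 72/5, LT = y^2.

S(h_1,h_2): lcm = xy^2. S = -5/4xy + 9/4x - 7/15y^3 - 37/48y^2 + 19/80y.
  leading term xy: subtract (-5/96)·h_1 from -5/4xy + 9/4x - 7/15y^3 - 37/48y^2 + 19/80y → 9/4x - 7/15y^3 - 65/48y^2 - 697/960y + 19/64
  leading term x: no divisor's leading term divides it; move 9/4x to the remainder.
  leading term y^3: subtract (7/96y)·h_2 from -7/15y^3 - 65/48y^2 - 697/960y + 19/64 → -37/48y^2 - 341/192y + 19/64
  leading term y^2: subtract (185/1536)·h_2 from -37/48y^2 - 341/192y + 19/64 → -13/16y - 23/16
  leading term y: no divisor's leading term divides it; move -13/16y to the remainder.
  leading term 1: no divisor's leading term divides it; move -23/16 to the remainder.
  remainder 9/4x - 13/16y - 23/16 ≠ 0; add k_3 = 9/4x - 13/16y - 23/16 to the basis.

S(h_1,k_3): lcm = xy. S = -19/180y^2 - 19/144y + 19/80.
  leading term y^2: subtract (19/1152)·h_2 from -19/180y^2 - 19/144y + 19/80 → 0
  remainder 0.

S(h_2,k_3): leading monomials are coprime, so the S-polynomial reduces to 0 (Buchberger's first criterion).
Every S-polynomial of the final basis reduces to 0, so we have a Gröbner basis.
Inter-reduce: drop elements whose leading term is divisible by another's, tail-reduce, and make monic.
Reduced Gröbner basis: {x - 13/36y - 23/36, y^2 + 5/4y - 9/4}.

These coincide, so the ideals are equal.

Yes, the ideals are equal.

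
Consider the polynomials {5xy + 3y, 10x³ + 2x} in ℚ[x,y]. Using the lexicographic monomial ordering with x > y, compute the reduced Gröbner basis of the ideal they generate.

f_1 = 5xy + 3y, LT = xy.
f_2 = 10x³ + 2x, LT = x³.

S(f_1,f_2): lcm = x³y. S = ⅗x²y - ⅕xy.
  leading term x²y: subtract (3/25x)·f_1 from ⅗x²y - ⅕xy → -14/25xy
  leading term xy: subtract (-14/125)·f_1 from -14/25xy → 42/125y
  leading term y: no divisor's leading term divides it; move 42/125y to the remainder.
  remainder 42/125y ≠ 0; add g_3 = 42/125y to the basis.

The other S-polynomials (S(f_1,g_3), S(f_2,g_3)) all reduce to 0 modulo the current basis, so we have a Gröbner basis.
Inter-reduce: drop elements whose leading term is divisible by another's, tail-reduce, and make monic.

G = {x³ + ⅕x, y}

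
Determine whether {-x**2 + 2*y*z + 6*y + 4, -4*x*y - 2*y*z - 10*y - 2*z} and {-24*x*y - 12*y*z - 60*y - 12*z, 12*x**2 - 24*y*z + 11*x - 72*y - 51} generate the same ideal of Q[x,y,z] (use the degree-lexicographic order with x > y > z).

No, the ideals differ.

Two ideals are equal iff their reduced Gröbner bases coincide (the reduced basis is unique for a fixed ordering).
Buchberger on the first generating set:
f_1 = -x**2 + 2*y*z + 6*y + 4, LT = x**2.
f_2 = -4*x*y - 2*y*z - 10*y - 2*z, LT = x*y.

S(f_1,f_2): lcm = x**2*y. S = -1/2*x*y*z - 2*y**2*z - 5/2*x*y - 1/2*x*z - 6*y**2 - 4*y.
  leading term x*y*z: subtract (1/8*z)·f_2 from -1/2*x*y*z - 2*y**2*z - 5/2*x*y - 1/2*x*z - 6*y**2 - 4*y → -2*y**2*z + 1/4*y*z**2 - 5/2*x*y - 1/2*x*z - 6*y**2 + 5/4*y*z + 1/4*z**2 - 4*y
  leading term y**2*z: no divisor's leading term divides it; move -2*y**2*z to the remainder.
  leading term y*z**2: no divisor's leading term divides it; move 1/4*y*z**2 to the remainder.
  leading term x*y: subtract (5/8)·f_2 from -5/2*x*y - 1/2*x*z - 6*y**2 + 5/4*y*z + 1/4*z**2 - 4*y → -1/2*x*z - 6*y**2 + 5/2*y*z + 1/4*z**2 + 9/4*y + 5/4*z
  leading term x*z: no divisor's leading term divides it; move -1/2*x*z to the remainder.
  leading term y**2: no divisor's leading term divides it; move -6*y**2 to the remainder.
  leading term y*z: no divisor's leading term divides it; move 5/2*y*z to the remainder.
  leading term z**2: no divisor's leading term divides it; move 1/4*z**2 to the remainder.
  leading term y: no divisor's leading term divides it; move 9/4*y to the remainder.
  leading term z: no divisor's leading term divides it; move 5/4*z to the remainder.
  remainder -2*y**2*z + 1/4*y*z**2 - 1/2*x*z - 6*y**2 + 5/2*y*z + 1/4*z**2 + 9/4*y + 5/4*z ≠ 0; add g_3 = -2*y**2*z + 1/4*y*z**2 - 1/2*x*z - 6*y**2 + 5/2*y*z + 1/4*z**2 + 9/4*y + 5/4*z to the basis.

The other S-polynomials (S(f_1,g_3), S(f_2,g_3)) all reduce to 0 modulo the current basis, so we have a Gröbner basis.
Inter-reduce: drop elements whose leading term is divisible by another's, tail-reduce, and make monic.
Reduced Gröbner basis: {y**2*z - 1/8*y*z**2 + 1/4*x*z + 3*y**2 - 5/4*y*z - 1/8*z**2 - 9/8*y - 5/8*z, x**2 - 2*y*z - 6*y - 4, x*y + 1/2*y*z + 5/2*y + 1/2*z}.

Buchberger on the second generating set:
h_1 = -24*x*y - 12*y*z - 60*y - 12*z, LT = x*y.
h_2 = 12*x**2 - 24*y*z + 11*x - 72*y - 51, LT = x**2.

S(h_1,h_2): lcm = x**2*y. S = 1/2*x*y*z + 2*y**2*z + 19/12*x*y + 1/2*x*z + 6*y**2 + 17/4*y.
  leading term x*y*z: subtract (-1/48*z)·h_1 from 1/2*x*y*z + 2*y**2*z + 19/12*x*y + 1/2*x*z + 6*y**2 + 17/4*y → 2*y**2*z - 1/4*y*z**2 + 19/12*x*y + 1/2*x*z + 6*y**2 - 5/4*y*z - 1/4*z**2 + 17/4*y
  leading term y**2*z: no divisor's leading term divides it; move 2*y**2*z to the remainder.
  leading term y*z**2: no divisor's leading term divides it; move -1/4*y*z**2 to the remainder.
  leading term x*y: subtract (-19/288)·h_1 from 19/12*x*y + 1/2*x*z + 6*y**2 - 5/4*y*z - 1/4*z**2 + 17/4*y → 1/2*x*z + 6*y**2 - 49/24*y*z - 1/4*z**2 + 7/24*y - 19/24*z
  leading term x*z: no divisor's leading term divides it; move 1/2*x*z to the remainder.
  leading term y**2: no divisor's leading term divides it; move 6*y**2 to the remainder.
  leading term y*z: no divisor's leading term divides it; move -49/24*y*z to the remainder.
  leading term z**2: no divisor's leading term divides it; move -1/4*z**2 to the remainder.
  leading term y: no divisor's leading term divides it; move 7/24*y to the remainder.
  leading term z: no divisor's leading term divides it; move -19/24*z to the remainder.
  remainder 2*y**2*z - 1/4*y*z**2 + 1/2*x*z + 6*y**2 - 49/24*y*z - 1/4*z**2 + 7/24*y - 19/24*z ≠ 0; add k_3 = 2*y**2*z - 1/4*y*z**2 + 1/2*x*z + 6*y**2 - 49/24*y*z - 1/4*z**2 + 7/24*y - 19/24*z to the basis.

The other S-polynomials (S(h_1,k_3), S(h_2,k_3)) all reduce to 0 modulo the current basis, so we have a Gröbner basis.
Inter-reduce: drop elements whose leading term is divisible by another's, tail-reduce, and make monic.
Reduced Gröbner basis: {y**2*z - 1/8*y*z**2 + 1/4*x*z + 3*y**2 - 49/48*y*z - 1/8*z**2 + 7/48*y - 19/48*z, x**2 - 2*y*z + 11/12*x - 6*y - 17/4, x*y + 1/2*y*z + 5/2*y + 1/2*z}.

The bases are distinct; the ideals are different.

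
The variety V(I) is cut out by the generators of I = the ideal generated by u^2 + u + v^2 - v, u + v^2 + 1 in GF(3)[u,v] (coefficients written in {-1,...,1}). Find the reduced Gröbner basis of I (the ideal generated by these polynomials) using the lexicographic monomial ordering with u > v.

f_1 = u^2 + u + v^2 - v, LT = u^2.
f_2 = u + v^2 + 1, LT = u.

S(f_1,f_2): lcm = u^2. S = -uv^2 + v^2 - v.
  leading term uv^2: subtract (-v^2)·f_2 from -uv^2 + v^2 - v → v^4 - v^2 - v
  leading term v^4: no divisor's leading term divides it; move v^4 to the remainder.
  leading term v^2: no divisor's leading term divides it; move -v^2 to the remainder.
  leading term v: no divisor's leading term divides it; move -v to the remainder.
  remainder v^4 - v^2 - v ≠ 0; add g_3 = v^4 - v^2 - v to the basis.

The other S-polynomials (S(f_1,g_3), S(f_2,g_3)) all reduce to 0 modulo the current basis, so we have a Gröbner basis.
Inter-reduce: drop elements whose leading term is divisible by another's, tail-reduce, and make monic.

G = {u + v^2 + 1, v^4 - v^2 - v}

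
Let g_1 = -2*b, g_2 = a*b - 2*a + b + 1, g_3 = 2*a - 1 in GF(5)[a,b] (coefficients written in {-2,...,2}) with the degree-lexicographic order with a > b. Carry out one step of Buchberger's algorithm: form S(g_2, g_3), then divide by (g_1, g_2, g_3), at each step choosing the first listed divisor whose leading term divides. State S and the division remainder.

lcm(LM(g_2), LM(g_3)) = a*b.
S = (lcm/LT(g_2))·g_2 − (lcm/LT(g_3))·g_3 = -2*a - b + 1.
Reduce S modulo (g_1, g_2, g_3) in that order:
  leading term a: subtract (-1)·g_3 from -2*a - b + 1 → -b
  leading term b: subtract (-2)·g_1 from -b → 0
The remainder is 0, so this S-polynomial contributes no new basis element.

S(g_2, g_3) = -2*a - b + 1; remainder on division = 0.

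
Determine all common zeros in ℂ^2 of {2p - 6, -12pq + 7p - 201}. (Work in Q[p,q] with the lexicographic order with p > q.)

Compute a lex Gröbner basis by Buchberger's algorithm.
f_1 = 2p - 6, LT = p.
f_2 = -12pq + 7p - 201, LT = pq.

S(f_1,f_2): lcm = pq. S = \tfrac{7}{12}p - 3q - \tfrac{67}{4}.
  leading term p: subtract (\tfrac{7}{24})·f_1 from \tfrac{7}{12}p - 3q - \tfrac{67}{4} → -3q - 15
  leading term q: no divisor's leading term divides it; move -3q to the remainder.
  leading term 1: no divisor's leading term divides it; move -15 to the remainder.
  remainder -3q - 15 ≠ 0; add h_3 = -3q - 15 to the basis.

The other S-polynomials (S(f_1,h_3), S(f_2,h_3)) all reduce to 0 modulo the current basis, so we have a Gröbner basis.
Inter-reduce: drop elements whose leading term is divisible by another's, tail-reduce, and make monic.
Reduced Gröbner basis: {p - 3, q + 5}.

A lex Gröbner basis eliminates variables successively. Here q + 5 depends only on q, with roots {-5}; lifting each root through the earlier basis elements recovers the full solutions.
  q = -5: the earlier basis element becomes p - 3 = 0, giving p = 3 — point (3, -5).
Each listed point satisfies every original equation (direct substitution).

{(3, -5)}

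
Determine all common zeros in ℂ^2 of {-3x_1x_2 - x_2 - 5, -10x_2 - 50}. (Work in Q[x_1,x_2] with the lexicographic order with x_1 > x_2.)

{(0, -5)}

Compute a lex Gröbner basis by Buchberger's algorithm.
f_1 = -3x_1x_2 - x_2 - 5, LT = x_1x_2.
f_2 = -10x_2 - 50, LT = x_2.

S(f_1,f_2): lcm = x_1x_2. S = -5x_1 + 1/3x_2 + 5/3.
  leading term x_1: no divisor's leading term divides it; move -5x_1 to the remainder.
  leading term x_2: subtract (-1/30)·f_2 from 1/3x_2 + 5/3 → 0
  remainder -5x_1 ≠ 0; add h_3 = -5x_1 to the basis.

The other S-polynomials (S(f_1,h_3), S(f_2,h_3)) all reduce to 0 modulo the current basis, so we have a Gröbner basis.
Inter-reduce: drop elements whose leading term is divisible by another's, tail-reduce, and make monic.
Reduced Gröbner basis: {x_1, x_2 + 5}.

From the last basis element, x_2 + 5 = 0, so x_2 takes values in {-5}. Each choice, substituted upward through the basis, yields the corresponding point(s) of the solution set.
  x_2 = -5: the earlier basis element becomes x_1 = 0, giving x_1 = 0 — point (0, -5).
Each listed point satisfies every original equation (direct substitution).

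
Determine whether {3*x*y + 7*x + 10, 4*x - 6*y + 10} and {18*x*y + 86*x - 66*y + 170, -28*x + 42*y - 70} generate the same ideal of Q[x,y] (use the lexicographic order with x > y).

Yes, the ideals are equal.

Equality of ideals is decidable: compute both reduced Gröbner bases (unique for the ordering) and check whether they agree.
Buchberger on the first generating set:
f_1 = 3*x*y + 7*x + 10, LT = x*y.
f_2 = 4*x - 6*y + 10, LT = x.

S(f_1,f_2): lcm = x*y. S = 7/3*x + 3/2*y**2 - 5/2*y + 10/3.
  leading term x: subtract (7/12)·f_2 from 7/3*x + 3/2*y**2 - 5/2*y + 10/3 → 3/2*y**2 + y - 5/2
  leading term y**2: no divisor's leading term divides it; move 3/2*y**2 to the remainder.
  leading term y: no divisor's leading term divides it; move y to the remainder.
  leading term 1: no divisor's leading term divides it; move -5/2 to the remainder.
  remainder 3/2*y**2 + y - 5/2 ≠ 0; add g_3 = 3/2*y**2 + y - 5/2 to the basis.

S(f_1,g_3): lcm = x*y**2. S = 5/3*x*y + 5/3*x + 10/3*y.
  leading term x*y: subtract (5/9)·f_1 from 5/3*x*y + 5/3*x + 10/3*y → -20/9*x + 10/3*y - 50/9
  leading term x: subtract (-5/9)·f_2 from -20/9*x + 10/3*y - 50/9 → 0
  remainder 0.

S(f_2,g_3): leading monomials are coprime, so the S-polynomial reduces to 0 (Buchberger's first criterion).
Every S-polynomial of the final basis reduces to 0, so we have a Gröbner basis.
Inter-reduce: drop elements whose leading term is divisible by another's, tail-reduce, and make monic.
Reduced Gröbner basis: {x - 3/2*y + 5/2, y**2 + 2/3*y - 5/3}.

Buchberger on the second generating set:
h_1 = 18*x*y + 86*x - 66*y + 170, LT = x*y.
h_2 = -28*x + 42*y - 70, LT = x.

S(h_1,h_2): lcm = x*y. S = 43/9*x + 3/2*y**2 - 37/6*y + 85/9.
  leading term x: subtract (-43/252)·h_2 from 43/9*x + 3/2*y**2 - 37/6*y + 85/9 → 3/2*y**2 + y - 5/2
  leading term y**2: no divisor's leading term divides it; move 3/2*y**2 to the remainder.
  leading term y: no divisor's leading term divides it; move y to the remainder.
  leading term 1: no divisor's leading term divides it; move -5/2 to the remainder.
  remainder 3/2*y**2 + y - 5/2 ≠ 0; add k_3 = 3/2*y**2 + y - 5/2 to the basis.

S(h_1,k_3): lcm = x*y**2. S = 37/9*x*y + 5/3*x - 11/3*y**2 + 85/9*y.
  leading term x*y: subtract (37/162)·h_1 from 37/9*x*y + 5/3*x - 11/3*y**2 + 85/9*y → -1456/81*x - 11/3*y**2 + 662/27*y - 3145/81
  leading term x: subtract (52/81)·h_2 from -1456/81*x - 11/3*y**2 + 662/27*y - 3145/81 → -11/3*y**2 - 22/9*y + 55/9
  leading term y**2: subtract (-22/9)·k_3 from -11/3*y**2 - 22/9*y + 55/9 → 0
  remainder 0.

S(h_2,k_3): leading monomials are coprime, so the S-polynomial reduces to 0 (Buchberger's first criterion).
Every S-polynomial of the final basis reduces to 0, so we have a Gröbner basis.
Inter-reduce: drop elements whose leading term is divisible by another's, tail-reduce, and make monic.
Reduced Gröbner basis: {x - 3/2*y + 5/2, y**2 + 2/3*y - 5/3}.

Same reduced basis, so the two generating sets span the same ideal.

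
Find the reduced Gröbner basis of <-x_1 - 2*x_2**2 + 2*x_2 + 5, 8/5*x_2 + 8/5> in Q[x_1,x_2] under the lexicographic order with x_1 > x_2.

G = {x_1 - 1, x_2 + 1}

This is the nonlinear analogue of row-reducing a linear system.

f_1 = -x_1 - 2*x_2**2 + 2*x_2 + 5, LT = x_1.
f_2 = 8/5*x_2 + 8/5, LT = x_2.

The S-polynomials (S(f_1,f_2)) all reduce to 0 modulo the current basis, so we have a Gröbner basis.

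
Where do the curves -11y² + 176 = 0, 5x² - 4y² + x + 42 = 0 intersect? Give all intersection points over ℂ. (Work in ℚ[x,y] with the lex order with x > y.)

{(-11/5, -4), (2, -4), (-11/5, 4), (2, 4)}

Compute a lex Gröbner basis by Buchberger's algorithm.
f_1 = -11y² + 176, LT = y².
f_2 = 5x² + x - 4y² + 42, LT = x².

The S-polynomials (S(f_1,f_2)) all reduce to 0 modulo the current basis, so we have a Gröbner basis.
Inter-reduce: drop elements whose leading term is divisible by another's, tail-reduce, and make monic.
Reduced Gröbner basis: {x² + ⅕x - 22/5, y² - 16}.

A lex Gröbner basis eliminates variables successively. Here y² - 16 depends only on y, with roots {-4, 4}; lifting each root through the earlier basis elements recovers the full solutions.
  y = -4: the earlier basis element becomes x² + ⅕x - 22/5 = 0, giving x = -11/5, 2 — points (-11/5, -4), (2, -4).
  y = 4: the earlier basis element becomes x² + ⅕x - 22/5 = 0, giving x = -11/5, 2 — points (-11/5, 4), (2, 4).
Check: every point annihilates each of the original generators.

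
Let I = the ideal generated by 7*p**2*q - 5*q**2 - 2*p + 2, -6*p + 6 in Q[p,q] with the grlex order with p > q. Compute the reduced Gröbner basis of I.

f_1 = 7*p**2*q - 5*q**2 - 2*p + 2, LT = p**2*q.
f_2 = -6*p + 6, LT = p.

S(f_1,f_2): lcm = p**2*q. S = p*q - 5/7*q**2 - 2/7*p + 2/7.
  leading term p*q: subtract (-1/6*q)·f_2 from p*q - 5/7*q**2 - 2/7*p + 2/7 → -5/7*q**2 - 2/7*p + q + 2/7
  leading term q**2: no divisor's leading term divides it; move -5/7*q**2 to the remainder.
  leading term p: subtract (1/21)·f_2 from -2/7*p + q + 2/7 → q
  leading term q: no divisor's leading term divides it; move q to the remainder.
  remainder -5/7*q**2 + q ≠ 0; add g_3 = -5/7*q**2 + q to the basis.

The other S-polynomials (S(f_1,g_3), S(f_2,g_3)) all reduce to 0 modulo the current basis, so we have a Gröbner basis.
Inter-reduce: drop elements whose leading term is divisible by another's, tail-reduce, and make monic.

G = {q**2 - 7/5*q, p - 1}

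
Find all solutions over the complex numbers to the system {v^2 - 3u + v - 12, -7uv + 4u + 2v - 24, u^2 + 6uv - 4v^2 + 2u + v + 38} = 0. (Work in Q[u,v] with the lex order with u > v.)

Compute a lex Gröbner basis by Buchberger's algorithm.
f_1 = -3u + v^2 + v - 12, LT = u.
f_2 = -7uv + 4u + 2v - 24, LT = uv.
f_3 = u^2 + 6uv + 2u - 4v^2 + v + 38, LT = u^2.

S(f_1,f_2): lcm = uv. S = 4/7u - 1/3v^3 - 1/3v^2 + 30/7v - 24/7.
  leading term u: subtract (-4/21)·f_1 from 4/7u - 1/3v^3 - 1/3v^2 + 30/7v - 24/7 → -1/3v^3 - 1/7v^2 + 94/21v - 40/7
  leading term v^3: no divisor's leading term divides it; move -1/3v^3 to the remainder.
  leading term v^2: no divisor's leading term divides it; move -1/7v^2 to the remainder.
  leading term v: no divisor's leading term divides it; move 94/21v to the remainder.
  leading term 1: no divisor's leading term divides it; move -40/7 to the remainder.
  remainder -1/3v^3 - 1/7v^2 + 94/21v - 40/7 ≠ 0; add h_4 = -1/3v^3 - 1/7v^2 + 94/21v - 40/7 to the basis.

S(f_1,f_3): lcm = u^2. S = -1/3uv^2 - 19/3uv + 2u + 4v^2 - v - 38.
  leading term uv^2: subtract (1/9v^2)·f_1 from -1/3uv^2 - 19/3uv + 2u + 4v^2 - v - 38 → -19/3uv + 2u - 1/9v^4 - 1/9v^3 + 16/3v^2 - v - 38
  leading term uv: subtract (19/9v)·f_1 from -19/3uv + 2u - 1/9v^4 - 1/9v^3 + 16/3v^2 - v - 38 → 2u - 1/9v^4 - 20/9v^3 + 29/9v^2 + 73/3v - 38
  leading term u: subtract (-2/3)·f_1 from 2u - 1/9v^4 - 20/9v^3 + 29/9v^2 + 73/3v - 38 → -1/9v^4 - 20/9v^3 + 35/9v^2 + 25v - 46
  leading term v^4: subtract (1/3v)·h_4 from -1/9v^4 - 20/9v^3 + 35/9v^2 + 25v - 46 → -137/63v^3 + 151/63v^2 + 565/21v - 46
  leading term v^3: subtract (137/21)·h_4 from -137/63v^3 + 151/63v^2 + 565/21v - 46 → 1468/441v^2 - 1013/441v - 1282/147
  leading term v^2: no divisor's leading term divides it; move 1468/441v^2 to the remainder.
  leading term v: no divisor's leading term divides it; move -1013/441v to the remainder.
  leading term 1: no divisor's leading term divides it; move -1282/147 to the remainder.
  remainder 1468/441v^2 - 1013/441v - 1282/147 ≠ 0; add h_5 = 1468/441v^2 - 1013/441v - 1282/147 to the basis.

S(f_2,f_3): lcm = u^2v. S = -4/7u^2 - 6uv^2 - 16/7uv + 24/7u + 4v^3 - v^2 - 38v.
  leading term u^2: subtract (4/21u)·f_1 from -4/7u^2 - 6uv^2 - 16/7uv + 24/7u + 4v^3 - v^2 - 38v → -130/21uv^2 - 52/21uv + 40/7u + 4v^3 - v^2 - 38v
  leading term uv^2: subtract (130/63v^2)·f_1 from -130/21uv^2 - 52/21uv + 40/7u + 4v^3 - v^2 - 38v → -52/21uv + 40/7u - 130/63v^4 + 122/63v^3 + 499/21v^2 - 38v
  leading term uv: subtract (52/63v)·f_1 from -52/21uv + 40/7u - 130/63v^4 + 122/63v^3 + 499/21v^2 - 38v → 40/7u - 130/63v^4 + 10/9v^3 + 1445/63v^2 - 590/21v
  leading term u: subtract (-40/21)·f_1 from 40/7u - 130/63v^4 + 10/9v^3 + 1445/63v^2 - 590/21v → -130/63v^4 + 10/9v^3 + 1565/63v^2 - 550/21v - 160/7
  leading term v^4: subtract (130/21v)·h_4 from -130/63v^4 + 10/9v^3 + 1565/63v^2 - 550/21v - 160/7 → 880/441v^3 - 1265/441v^2 + 450/49v - 160/7
  leading term v^3: subtract (-880/147)·h_4 from 880/441v^3 - 1265/441v^2 + 450/49v - 160/7 → -11495/3087v^2 + 111070/3087v - 58720/1029
  leading term v^2: subtract (-11495/10276)·h_5 from -11495/3087v^2 + 111070/3087v - 58720/1029 → 343325/10276v - 343325/5138
  leading term v: no divisor's leading term divides it; move 343325/10276v to the remainder.
  leading term 1: no divisor's leading term divides it; move -343325/5138 to the remainder.
  remainder 343325/10276v - 343325/5138 ≠ 0; add h_6 = 343325/10276v - 343325/5138 to the basis.

S(f_1,h_4): leading monomials are coprime, so the S-polynomial reduces to 0 (Buchberger's first criterion).
S(f_2,h_4): lcm = uv^3. S = -uv^2 + 94/7uv - 120/7u - 2/7v^3 + 24/7v^2.
  leading term uv^2: subtract (1/3v^2)·f_1 from -uv^2 + 94/7uv - 120/7u - 2/7v^3 + 24/7v^2 → 94/7uv - 120/7u - 1/3v^4 - 13/21v^3 + 52/7v^2
  leading term uv: subtract (-94/21v)·f_1 from 94/7uv - 120/7u - 1/3v^4 - 13/21v^3 + 52/7v^2 → -120/7u - 1/3v^4 + 27/7v^3 + 250/21v^2 - 376/7v
  leading term u: subtract (40/7)·f_1 from -120/7u - 1/3v^4 + 27/7v^3 + 250/21v^2 - 376/7v → -1/3v^4 + 27/7v^3 + 130/21v^2 - 416/7v + 480/7
  leading term v^4: subtract (v)·h_4 from -1/3v^4 + 27/7v^3 + 130/21v^2 - 416/7v + 480/7 → 4v^3 + 12/7v^2 - 376/7v + 480/7
  leading term v^3: subtract (-12)·h_4 from 4v^3 + 12/7v^2 - 376/7v + 480/7 → 0
  remainder 0.

S(f_3,h_4): leading monomials are coprime, so the S-polynomial reduces to 0 (Buchberger's first criterion).
S(f_1,h_5): leading monomials are coprime, so the S-polynomial reduces to 0 (Buchberger's first criterion).
S(f_2,h_5): lcm = uv^2. S = 1219/10276uv + 1923/734u - 2/7v^2 + 24/7v.
  leading term uv: subtract (-1219/30828v)·f_1 from 1219/10276uv + 1923/734u - 2/7v^2 + 24/7v → 1923/734u + 1219/30828v^3 - 7589/30828v^2 + 7589/2569v
  leading term u: subtract (-641/734)·f_1 from 1923/734u + 1219/30828v^3 - 7589/30828v^2 + 7589/2569v → 1219/30828v^3 + 19333/30828v^2 + 19665/5138v - 3846/367
  leading term v^3: subtract (-1219/10276)·h_4 from 1219/30828v^3 + 19333/30828v^2 + 19665/5138v - 3846/367 → 65837/107898v^2 + 235129/53949v - 200644/17983
  leading term v^2: subtract (197511/1077512)·h_5 from 65837/107898v^2 + 235129/53949v - 200644/17983 → 5149875/1077512v - 5149875/538756
  leading term v: subtract (105/734)·h_6 from 5149875/1077512v - 5149875/538756 → 0
  remainder 0.

S(f_3,h_5): leading monomials are coprime, so the S-polynomial reduces to 0 (Buchberger's first criterion).
S(h_4,h_5): lcm = v^3. S = 11495/10276v^2 - 55535/5138v + 120/7.
  leading term v^2: subtract (724185/2155024)·h_5 from 11495/10276v^2 - 55535/5138v + 120/7 → -21629475/2155024v + 21629475/1077512
  leading term v: subtract (-441/1468)·h_6 from -21629475/2155024v + 21629475/1077512 → 0
  remainder 0.

S(f_1,h_6): leading monomials are coprime, so the S-polynomial reduces to 0 (Buchberger's first criterion).
S(f_2,h_6): lcm = uv. S = 10/7u - 2/7v + 24/7.
  leading term u: subtract (-10/21)·f_1 from 10/7u - 2/7v + 24/7 → 10/21v^2 + 4/21v - 16/7
  leading term v^2: subtract (105/734)·h_5 from 10/21v^2 + 4/21v - 16/7 → 381/734v - 381/367
  leading term v: subtract (5334/343325)·h_6 from 381/734v - 381/367 → 0
  remainder 0.

S(f_3,h_6): leading monomials are coprime, so the S-polynomial reduces to 0 (Buchberger's first criterion).
S(h_4,h_6): lcm = v^3. S = 17/7v^2 - 94/7v + 120/7.
  leading term v^2: subtract (1071/1468)·h_5 from 17/7v^2 - 94/7v + 120/7 → -17253/1468v + 17253/734
  leading term v: subtract (-120771/343325)·h_6 from -17253/1468v + 17253/734 → 0
  remainder 0.

S(h_5,h_6): lcm = v^2. S = 1923/1468v - 1923/734.
  leading term v: subtract (13461/343325)·h_6 from 1923/1468v - 1923/734 → 0
  remainder 0.

Every S-polynomial of the final basis reduces to 0, so we have a Gröbner basis.
Inter-reduce: drop elements whose leading term is divisible by another's, tail-reduce, and make monic.
Reduced Gröbner basis: {u + 2, v - 2}.

The lex basis is triangular: the last element involves only v. Solving v - 2 = 0 gives v ∈ {2}; substituting each value into the earlier elements determines the remaining variables.
  v = 2: the earlier basis element becomes u + 2 = 0, giving u = -2 — point (-2, 2).
Substituting each solution back into the original system confirms all equations vanish.

{(-2, 2)}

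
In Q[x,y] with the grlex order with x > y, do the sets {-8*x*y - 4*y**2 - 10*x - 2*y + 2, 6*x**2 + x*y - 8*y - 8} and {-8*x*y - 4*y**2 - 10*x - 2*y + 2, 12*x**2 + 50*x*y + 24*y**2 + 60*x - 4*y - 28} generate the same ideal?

For a fixed monomial order, each ideal has a unique reduced Gröbner basis; comparing bases decides equality.
Buchberger on the first generating set:
f_1 = -8*x*y - 4*y**2 - 10*x - 2*y + 2, LT = x*y.
f_2 = 6*x**2 + x*y - 8*y - 8, LT = x**2.

S(f_1,f_2): lcm = x**2*y. S = 1/3*x*y**2 + 5/4*x**2 + 1/4*x*y + 4/3*y**2 - 1/4*x + 4/3*y.
  leading term x*y**2: subtract (-1/24*y)·f_1 from 1/3*x*y**2 + 5/4*x**2 + 1/4*x*y + 4/3*y**2 - 1/4*x + 4/3*y → -1/6*y**3 + 5/4*x**2 - 1/6*x*y + 5/4*y**2 - 1/4*x + 17/12*y
  leading term y**3: no divisor's leading term divides it; move -1/6*y**3 to the remainder.
  leading term x**2: subtract (5/24)·f_2 from 5/4*x**2 - 1/6*x*y + 5/4*y**2 - 1/4*x + 17/12*y → -3/8*x*y + 5/4*y**2 - 1/4*x + 37/12*y + 5/3
  leading term x*y: subtract (3/64)·f_1 from -3/8*x*y + 5/4*y**2 - 1/4*x + 37/12*y + 5/3 → 23/16*y**2 + 7/32*x + 305/96*y + 151/96
  leading term y**2: no divisor's leading term divides it; move 23/16*y**2 to the remainder.
  leading term x: no divisor's leading term divides it; move 7/32*x to the remainder.
  leading term y: no divisor's leading term divides it; move 305/96*y to the remainder.
  leading term 1: no divisor's leading term divides it; move 151/96 to the remainder.
  remainder -1/6*y**3 + 23/16*y**2 + 7/32*x + 305/96*y + 151/96 ≠ 0; add g_3 = -1/6*y**3 + 23/16*y**2 + 7/32*x + 305/96*y + 151/96 to the basis.

The other S-polynomials (S(f_1,g_3), S(f_2,g_3)) all reduce to 0 modulo the current basis, so we have a Gröbner basis.
Inter-reduce: drop elements whose leading term is divisible by another's, tail-reduce, and make monic.
Reduced Gröbner basis: {y**3 - 69/8*y**2 - 21/16*x - 305/16*y - 151/16, x**2 - 1/12*y**2 - 5/24*x - 11/8*y - 31/24, x*y + 1/2*y**2 + 5/4*x + 1/4*y - 1/4}.

Buchberger on the second generating set:
h_1 = -8*x*y - 4*y**2 - 10*x - 2*y + 2, LT = x*y.
h_2 = 12*x**2 + 50*x*y + 24*y**2 + 60*x - 4*y - 28, LT = x**2.

S(h_1,h_2): lcm = x**2*y. S = -11/3*x*y**2 - 2*y**3 + 5/4*x**2 - 19/4*x*y + 1/3*y**2 - 1/4*x + 7/3*y.
  leading term x*y**2: subtract (11/24*y)·h_1 from -11/3*x*y**2 - 2*y**3 + 5/4*x**2 - 19/4*x*y + 1/3*y**2 - 1/4*x + 7/3*y → -1/6*y**3 + 5/4*x**2 - 1/6*x*y + 5/4*y**2 - 1/4*x + 17/12*y
  leading term y**3: no divisor's leading term divides it; move -1/6*y**3 to the remainder.
  leading term x**2: subtract (5/48)·h_2 from 5/4*x**2 - 1/6*x*y + 5/4*y**2 - 1/4*x + 17/12*y → -43/8*x*y - 5/4*y**2 - 13/2*x + 11/6*y + 35/12
  leading term x*y: subtract (43/64)·h_1 from -43/8*x*y - 5/4*y**2 - 13/2*x + 11/6*y + 35/12 → 23/16*y**2 + 7/32*x + 305/96*y + 151/96
  leading term y**2: no divisor's leading term divides it; move 23/16*y**2 to the remainder.
  leading term x: no divisor's leading term divides it; move 7/32*x to the remainder.
  leading term y: no divisor's leading term divides it; move 305/96*y to the remainder.
  leading term 1: no divisor's leading term divides it; move 151/96 to the remainder.
  remainder -1/6*y**3 + 23/16*y**2 + 7/32*x + 305/96*y + 151/96 ≠ 0; add k_3 = -1/6*y**3 + 23/16*y**2 + 7/32*x + 305/96*y + 151/96 to the basis.

The other S-polynomials (S(h_1,k_3), S(h_2,k_3)) all reduce to 0 modulo the current basis, so we have a Gröbner basis.
Inter-reduce: drop elements whose leading term is divisible by another's, tail-reduce, and make monic.
Reduced Gröbner basis: {y**3 - 69/8*y**2 - 21/16*x - 305/16*y - 151/16, x**2 - 1/12*y**2 - 5/24*x - 11/8*y - 31/24, x*y + 1/2*y**2 + 5/4*x + 1/4*y - 1/4}.

Same reduced basis, so the two generating sets span the same ideal.
The same test decides containment: I ⊆ J iff every generator of I reduces to 0 modulo a Gröbner basis of J.

Yes, the ideals are equal.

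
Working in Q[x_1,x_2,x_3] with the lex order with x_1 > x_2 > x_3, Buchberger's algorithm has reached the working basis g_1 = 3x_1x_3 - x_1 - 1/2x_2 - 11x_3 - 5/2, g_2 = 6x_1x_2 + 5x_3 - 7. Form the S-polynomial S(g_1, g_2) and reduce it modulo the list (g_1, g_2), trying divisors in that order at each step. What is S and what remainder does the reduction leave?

S(g_1, g_2) = -1/3x_1x_2 - 1/6x_2^2 - 11/3x_2x_3 - 5/6x_2 - 5/6x_3^2 + 7/6x_3; remainder on division = -1/6x_2^2 - 11/3x_2x_3 - 5/6x_2 - 5/6x_3^2 + 13/9x_3 - 7/18.

lcm(LM(g_1), LM(g_2)) = x_1x_2x_3.
S = (lcm/LT(g_1))·g_1 − (lcm/LT(g_2))·g_2 = -1/3x_1x_2 - 1/6x_2^2 - 11/3x_2x_3 - 5/6x_2 - 5/6x_3^2 + 7/6x_3.
Reduce S modulo (g_1, g_2) in that order:
  leading term x_1x_2: subtract (-1/18)·g_2 from -1/3x_1x_2 - 1/6x_2^2 - 11/3x_2x_3 - 5/6x_2 - 5/6x_3^2 + 7/6x_3 → -1/6x_2^2 - 11/3x_2x_3 - 5/6x_2 - 5/6x_3^2 + 13/9x_3 - 7/18
  leading term x_2^2: no divisor's leading term divides it; move -1/6x_2^2 to the remainder.
  leading term x_2x_3: no divisor's leading term divides it; move -11/3x_2x_3 to the remainder.
  leading term x_2: no divisor's leading term divides it; move -5/6x_2 to the remainder.
  leading term x_3^2: no divisor's leading term divides it; move -5/6x_3^2 to the remainder.
  leading term x_3: no divisor's leading term divides it; move 13/9x_3 to the remainder.
  leading term 1: no divisor's leading term divides it; move -7/18 to the remainder.
The remainder -1/6x_2^2 - 11/3x_2x_3 - 5/6x_2 - 5/6x_3^2 + 13/9x_3 - 7/18 is nonzero, so it would be added as the next basis element.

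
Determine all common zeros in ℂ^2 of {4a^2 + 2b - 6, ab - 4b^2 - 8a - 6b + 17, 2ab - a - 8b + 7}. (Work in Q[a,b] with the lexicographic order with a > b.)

Compute a lex Gröbner basis by Buchberger's algorithm.
f_1 = 4a^2 + 2b - 6, LT = a^2.
f_2 = ab - 8a - 4b^2 - 6b + 17, LT = ab.
f_3 = 2ab - a - 8b + 7, LT = ab.

S(f_1,f_2): lcm = a^2b. S = 8a^2 + 4ab^2 + 6ab - 17a + 1/2b^2 - 3/2b.
  reduce S modulo (f_1, f_2, f_3):
  remainder 287a + 16b^3 + 353/2b^2 + 309/2b - 634 ≠ 0; add h_4 = 287a + 16b^3 + 353/2b^2 + 309/2b - 634 to the basis.

S(f_1,f_3): lcm = a^2b. S = 1/2a^2 + 4ab - 7/2a + 1/2b^2 - 3/2b.
  reduce S modulo (f_1, f_2, f_3, h_4):
  remainder -456/287b^3 - 1179/1148b^2 + 3965/574b - 4927/1148 ≠ 0; add h_5 = -456/287b^3 - 1179/1148b^2 + 3965/574b - 4927/1148 to the basis.

S(f_2,f_3): lcm = ab. S = -15/2a - 4b^2 - 2b + 27/2.
  reduce S modulo (f_1, f_2, f_3, h_4, h_5):
  remainder 13/38b^2 + 293/76b - 319/76 ≠ 0; add h_6 = 13/38b^2 + 293/76b - 319/76 to the basis.

S(f_1,h_4): lcm = a^2. S = -16/287ab^3 - 353/574ab^2 - 309/574ab + 634/287a + 1/2b - 3/2.
  reduce S modulo (f_1, f_2, f_3, h_4, h_5, h_6):
  remainder -38705/3952b + 38705/3952 ≠ 0; add h_7 = -38705/3952b + 38705/3952 to the basis.

The other S-polynomials (S(f_2,h_4), S(f_3,h_4), S(f_1,h_5), S(f_2,h_5), S(f_3,h_5), S(h_4,h_5), S(f_1,h_6), S(f_2,h_6), S(f_3,h_6), S(h_4,h_6), S(h_5,h_6), S(f_1,h_7), S(f_2,h_7), S(f_3,h_7), S(h_4,h_7), S(h_5,h_7), S(h_6,h_7)) all reduce to 0 modulo the current basis, so we have a Gröbner basis.
Inter-reduce: drop elements whose leading term is divisible by another's, tail-reduce, and make monic.
Reduced Gröbner basis: {a - 1, b - 1}.

Elimination: the polynomial b - 1 lies in the elimination ideal for b, so b ∈ {1}. For each such b, the remaining basis elements (now univariate) give the rest of the solution.
  b = 1: the earlier basis element becomes a - 1 = 0, giving a = 1 — point (1, 1).

{(1, 1)}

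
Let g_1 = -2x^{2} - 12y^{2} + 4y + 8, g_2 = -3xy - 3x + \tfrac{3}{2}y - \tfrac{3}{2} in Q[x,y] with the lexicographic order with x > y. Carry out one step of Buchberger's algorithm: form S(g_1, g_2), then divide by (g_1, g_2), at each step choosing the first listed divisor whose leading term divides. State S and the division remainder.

lcm(LM(g_1), LM(g_2)) = x^{2}y.
S = (lcm/LT(g_1))·g_1 − (lcm/LT(g_2))·g_2 = -x^{2} + \tfrac{1}{2}xy - \tfrac{1}{2}x + 6y^{3} - 2y^{2} - 4y.
Reduce S modulo (g_1, g_2) in that order:
  leading term x^{2}: subtract (\tfrac{1}{2})·g_1 from -x^{2} + \tfrac{1}{2}xy - \tfrac{1}{2}x + 6y^{3} - 2y^{2} - 4y → \tfrac{1}{2}xy - \tfrac{1}{2}x + 6y^{3} + 4y^{2} - 6y - 4
  leading term xy: subtract (-\tfrac{1}{6})·g_2 from \tfrac{1}{2}xy - \tfrac{1}{2}x + 6y^{3} + 4y^{2} - 6y - 4 → -x + 6y^{3} + 4y^{2} - \tfrac{23}{4}y - \tfrac{17}{4}
  leading term x: no divisor's leading term divides it; move -x to the remainder.
  leading term y^{3}: no divisor's leading term divides it; move 6y^{3} to the remainder.
  leading term y^{2}: no divisor's leading term divides it; move 4y^{2} to the remainder.
  leading term y: no divisor's leading term divides it; move -\tfrac{23}{4}y to the remainder.
  leading term 1: no divisor's leading term divides it; move -\tfrac{17}{4} to the remainder.
The remainder -x + 6y^{3} + 4y^{2} - \tfrac{23}{4}y - \tfrac{17}{4} is nonzero, so it would be added as the next basis element.

S(g_1, g_2) = -x^{2} + \tfrac{1}{2}xy - \tfrac{1}{2}x + 6y^{3} - 2y^{2} - 4y; remainder on division = -x + 6y^{3} + 4y^{2} - \tfrac{23}{4}y - \tfrac{17}{4}.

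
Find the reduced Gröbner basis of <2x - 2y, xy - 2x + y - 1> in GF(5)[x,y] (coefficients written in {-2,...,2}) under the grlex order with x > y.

This is the nonlinear analogue of row-reducing a linear system.

f_1 = 2x - 2y, LT = x.
f_2 = xy - 2x + y - 1, LT = xy.

S(f_1,f_2): lcm = xy. S = -y^2 + 2x - y + 1.
  reduce S modulo (f_1, f_2):
  remainder -y^2 + y + 1 ≠ 0; add g_3 = -y^2 + y + 1 to the basis.

The other S-polynomials (S(f_1,g_3), S(f_2,g_3)) all reduce to 0 modulo the current basis, so we have a Gröbner basis.
Inter-reduce: drop elements whose leading term is divisible by another's, tail-reduce, and make monic.

G = {y^2 - y - 1, x - y}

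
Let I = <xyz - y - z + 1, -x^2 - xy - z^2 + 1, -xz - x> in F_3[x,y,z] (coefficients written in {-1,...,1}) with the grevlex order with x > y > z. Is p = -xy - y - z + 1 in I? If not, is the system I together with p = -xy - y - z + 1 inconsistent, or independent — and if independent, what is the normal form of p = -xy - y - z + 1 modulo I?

-xy - y - z + 1 lies in I (it reduces to 0).

First compute the reduced Gröbner basis of I by Buchberger's algorithm.
f_1 = xyz - y - z + 1, LT = xyz.
f_2 = -x^2 - xy - z^2 + 1, LT = x^2.
f_3 = -xz - x, LT = xz.

S(f_1,f_2): lcm = x^2yz. S = -xy^2z - yz^3 - xy - xz + yz + x.
  leading term xy^2z: subtract (-y)·f_1 from -xy^2z - yz^3 - xy - xz + yz + x → -yz^3 - xy - y^2 - xz + x + y
  leading term yz^3: no divisor's leading term divides it; move -yz^3 to the remainder.
  leading term xy: no divisor's leading term divides it; move -xy to the remainder.
  leading term y^2: no divisor's leading term divides it; move -y^2 to the remainder.
  leading term xz: subtract (1)·f_3 from -xz + x + y → -x + y
  leading term x: no divisor's leading term divides it; move -x to the remainder.
  leading term y: no divisor's leading term divides it; move y to the remainder.
  remainder -yz^3 - xy - y^2 - x + y ≠ 0; add h_4 = -yz^3 - xy - y^2 - x + y to the basis.

S(f_1,f_3): lcm = xyz. S = -xy - y - z + 1.
  leading term xy: no divisor's leading term divides it; move -xy to the remainder.
  leading term y: no divisor's leading term divides it; move -y to the remainder.
  leading term z: no divisor's leading term divides it; move -z to the remainder.
  leading term 1: no divisor's leading term divides it; move 1 to the remainder.
  remainder -xy - y - z + 1 ≠ 0; add h_5 = -xy - y - z + 1 to the basis.

S(f_2,f_3): lcm = x^2z. S = xyz + z^3 - x^2 - z.
  leading term xyz: subtract (1)·f_1 from xyz + z^3 - x^2 - z → z^3 - x^2 + y - 1
  leading term z^3: no divisor's leading term divides it; move z^3 to the remainder.
  leading term x^2: subtract (1)·f_2 from -x^2 + y - 1 → xy + z^2 + y + 1
  leading term xy: subtract (-1)·h_5 from xy + z^2 + y + 1 → z^2 - z - 1
  leading term z^2: no divisor's leading term divides it; move z^2 to the remainder.
  leading term z: no divisor's leading term divides it; move -z to the remainder.
  leading term 1: no divisor's leading term divides it; move -1 to the remainder.
  remainder z^3 + z^2 - z - 1 ≠ 0; add h_6 = z^3 + z^2 - z - 1 to the basis.

S(f_3,h_4): lcm = xyz^3. S = xyz^2 - x^2y - xy^2 - x^2 + xy.
  leading term xyz^2: subtract (z)·f_1 from xyz^2 - x^2y - xy^2 - x^2 + xy → -x^2y - xy^2 - x^2 + xy + yz + z^2 - z
  leading term x^2y: subtract (y)·f_2 from -x^2y - xy^2 - x^2 + xy + yz + z^2 - z → yz^2 - x^2 + xy + yz + z^2 - y - z
  leading term yz^2: no divisor's leading term divides it; move yz^2 to the remainder.
  leading term x^2: subtract (1)·f_2 from -x^2 + xy + yz + z^2 - y - z → -xy + yz - z^2 - y - z - 1
  leading term xy: subtract (1)·h_5 from -xy + yz - z^2 - y - z - 1 → yz - z^2 + 1
  leading term yz: no divisor's leading term divides it; move yz to the remainder.
  leading term z^2: no divisor's leading term divides it; move -z^2 to the remainder.
  leading term 1: no divisor's leading term divides it; move 1 to the remainder.
  remainder yz^2 + yz - z^2 + 1 ≠ 0; add h_7 = yz^2 + yz - z^2 + 1 to the basis.

S(f_1,h_5): lcm = xyz. S = -yz - z^2 - y + 1.
  leading term yz: no divisor's leading term divides it; move -yz to the remainder.
  leading term z^2: no divisor's leading term divides it; move -z^2 to the remainder.
  leading term y: no divisor's leading term divides it; move -y to the remainder.
  leading term 1: no divisor's leading term divides it; move 1 to the remainder.
  remainder -yz - z^2 - y + 1 ≠ 0; add h_8 = -yz - z^2 - y + 1 to the basis.

S(f_2,h_5): lcm = x^2y. S = xy^2 + yz^2 - xy - xz + x - y.
  leading term xy^2: subtract (-y)·h_5 from xy^2 + yz^2 - xy - xz + x - y → yz^2 - xy - y^2 - xz - yz + x
  leading term yz^2: subtract (1)·h_7 from yz^2 - xy - y^2 - xz - yz + x → -xy - y^2 - xz + yz + z^2 + x - 1
  leading term xy: subtract (1)·h_5 from -xy - y^2 - xz + yz + z^2 + x - 1 → -y^2 - xz + yz + z^2 + x + y + z + 1
  leading term y^2: no divisor's leading term divides it; move -y^2 to the remainder.
  leading term xz: subtract (1)·f_3 from -xz + yz + z^2 + x + y + z + 1 → yz + z^2 - x + y + z + 1
  leading term yz: subtract (-1)·h_8 from yz + z^2 - x + y + z + 1 → -x + z - 1
  leading term x: no divisor's leading term divides it; move -x to the remainder.
  leading term z: no divisor's leading term divides it; move z to the remainder.
  leading term 1: no divisor's leading term divides it; move -1 to the remainder.
  remainder -y^2 - x + z - 1 ≠ 0; add h_9 = -y^2 - x + z - 1 to the basis.

The other S-polynomials (S(f_1,h_4), S(f_2,h_4), S(f_3,h_5), S(h_4,h_5), S(f_1,h_6), S(f_2,h_6), S(f_3,h_6), S(h_4,h_6), S(h_5,h_6), S(f_1,h_7), S(f_2,h_7), S(f_3,h_7), S(h_4,h_7), S(h_5,h_7), S(h_6,h_7), S(f_1,h_8), S(f_2,h_8), S(f_3,h_8), S(h_4,h_8), S(h_5,h_8), S(h_6,h_8), S(h_7,h_8), S(f_1,h_9), S(f_2,h_9), S(f_3,h_9), S(h_4,h_9), S(h_5,h_9), S(h_6,h_9), S(h_7,h_9), S(h_8,h_9)) all reduce to 0 modulo the current basis, so we have a Gröbner basis.
Inter-reduce: drop elements whose leading term is divisible by another's, tail-reduce, and make monic.
Reduced Gröbner basis: {z^3 + z^2 - z - 1, x^2 + z^2 - y - z, xy + y + z - 1, y^2 + x - z + 1, xz + x, yz + z^2 + y - 1}.
Label its elements g_1 = z^3 + z^2 - z - 1, g_2 = x^2 + z^2 - y - z, g_3 = xy + y + z - 1, g_4 = y^2 + x - z + 1, g_5 = xz + x, g_6 = yz + z^2 + y - 1.

Reduce p = -xy - y - z + 1 modulo G:
  leading term xy: subtract (-1)·g_3 from -xy - y - z + 1 → 0
  normal form = 0.
Since the normal form is 0, p ∈ I.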